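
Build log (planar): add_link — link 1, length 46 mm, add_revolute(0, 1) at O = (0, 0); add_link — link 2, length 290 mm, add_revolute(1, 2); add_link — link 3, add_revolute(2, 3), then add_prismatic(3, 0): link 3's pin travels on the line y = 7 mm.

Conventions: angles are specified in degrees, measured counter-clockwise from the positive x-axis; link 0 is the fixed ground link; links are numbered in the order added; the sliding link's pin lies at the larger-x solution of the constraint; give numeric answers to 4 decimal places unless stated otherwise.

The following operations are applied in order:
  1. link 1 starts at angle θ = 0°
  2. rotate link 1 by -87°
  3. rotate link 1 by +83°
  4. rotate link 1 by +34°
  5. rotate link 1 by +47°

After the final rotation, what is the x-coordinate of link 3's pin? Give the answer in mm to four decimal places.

geometry: r = 46 mm, L = 290 mm, e = 7 mm; θ starts at 0°
rotate link 1 by -87°: θ ← 0° -87° = -87°
rotate link 1 by +83°: θ ← -87° +83° = -4°
rotate link 1 by +34°: θ ← -4° +34° = 30°
rotate link 1 by +47°: θ ← 30° +47° = 77°
crank pin P = (r cos θ, r sin θ) = (10.347748, 44.821023)
h = r sin θ − e = 44.821023 − 7 = 37.821023
x = r cos θ + √(L² − h²) = 10.347748 + 287.523165 = 297.870913

297.8709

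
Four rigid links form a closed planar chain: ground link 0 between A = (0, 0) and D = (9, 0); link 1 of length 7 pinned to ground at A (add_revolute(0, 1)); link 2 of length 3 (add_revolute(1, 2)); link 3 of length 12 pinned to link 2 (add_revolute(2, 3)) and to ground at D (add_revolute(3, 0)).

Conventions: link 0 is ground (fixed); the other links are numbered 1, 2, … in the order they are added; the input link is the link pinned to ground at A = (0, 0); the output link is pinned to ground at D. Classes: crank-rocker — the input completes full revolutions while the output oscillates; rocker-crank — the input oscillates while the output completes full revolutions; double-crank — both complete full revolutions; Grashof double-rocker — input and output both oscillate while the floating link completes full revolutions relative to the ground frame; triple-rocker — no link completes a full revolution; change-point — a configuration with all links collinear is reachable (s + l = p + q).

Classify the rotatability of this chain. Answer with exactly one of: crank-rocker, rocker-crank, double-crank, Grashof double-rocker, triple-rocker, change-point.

lengths: ground=9, input=7, coupler=3, output=12
sorted: s=3 (shortest), l=12 (longest), p+q=16
s + l = 15 vs p + q = 16
s + l < p + q (Grashof) with shortest = coupler link → Grashof double-rocker

Grashof double-rocker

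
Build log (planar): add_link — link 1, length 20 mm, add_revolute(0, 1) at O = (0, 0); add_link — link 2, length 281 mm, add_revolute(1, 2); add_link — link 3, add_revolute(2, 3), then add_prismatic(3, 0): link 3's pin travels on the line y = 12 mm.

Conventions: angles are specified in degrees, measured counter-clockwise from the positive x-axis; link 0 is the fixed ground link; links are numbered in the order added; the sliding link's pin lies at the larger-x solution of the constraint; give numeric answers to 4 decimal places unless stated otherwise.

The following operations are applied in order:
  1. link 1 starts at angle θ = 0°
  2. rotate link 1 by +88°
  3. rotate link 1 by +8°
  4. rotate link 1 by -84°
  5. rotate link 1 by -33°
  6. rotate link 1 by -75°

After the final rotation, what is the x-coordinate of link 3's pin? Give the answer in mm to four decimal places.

geometry: r = 20 mm, L = 281 mm, e = 12 mm; θ starts at 0°
rotate link 1 by +88°: θ ← 0° +88° = 88°
rotate link 1 by +8°: θ ← 88° +8° = 96°
rotate link 1 by -84°: θ ← 96° -84° = 12°
rotate link 1 by -33°: θ ← 12° -33° = -21°
rotate link 1 by -75°: θ ← -21° -75° = -96°
crank pin P = (r cos θ, r sin θ) = (-2.090569, -19.890438)
h = r sin θ − e = -19.890438 − 12 = -31.890438
x = r cos θ + √(L² − h²) = -2.090569 + 279.184527 = 277.093957

277.0940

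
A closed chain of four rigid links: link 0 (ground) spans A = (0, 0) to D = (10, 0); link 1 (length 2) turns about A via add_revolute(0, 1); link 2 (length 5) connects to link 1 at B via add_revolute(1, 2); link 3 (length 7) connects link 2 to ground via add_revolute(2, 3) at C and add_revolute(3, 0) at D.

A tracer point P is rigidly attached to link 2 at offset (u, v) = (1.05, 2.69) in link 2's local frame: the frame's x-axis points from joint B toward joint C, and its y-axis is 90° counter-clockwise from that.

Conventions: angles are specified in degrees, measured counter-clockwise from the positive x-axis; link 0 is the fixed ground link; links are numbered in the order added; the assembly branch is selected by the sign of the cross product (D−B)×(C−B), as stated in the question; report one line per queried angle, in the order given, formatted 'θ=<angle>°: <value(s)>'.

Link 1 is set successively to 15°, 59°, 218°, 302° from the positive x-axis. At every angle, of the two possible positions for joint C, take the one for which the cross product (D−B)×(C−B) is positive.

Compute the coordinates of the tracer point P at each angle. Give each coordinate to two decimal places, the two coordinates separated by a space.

A=(0,0), D=(10.00,0)
θ=15°: B = A + 2.00·(cos15°, sin15°) = (1.9319, 0.5176)
θ=15°: |BD| = 8.0847
θ=15°: circle(B,5.00) ∩ circle(D,7.00): a=2.5581, h=4.2961
θ=15°:   candidates: C₊=(4.7598,4.6411) cross=34.733; C₋=(4.2096,-3.9334) cross=-34.733
θ=15°:   branch + wants cross > 0 → take C=(4.7598,4.6411) (cross=34.733)
θ=15°: ex = (C−B)/|BC| = (0.5656,0.8247); ey = (-0.8247,0.5656)
θ=15°: P = B + 1.05·ex + 2.69·ey = (0.3073,2.9050)
θ=59°: B = A + 2.00·(cos59°, sin59°) = (1.0301, 1.7143)
θ=59°: |BD| = 9.1323
θ=59°: circle(B,5.00) ∩ circle(D,7.00): a=3.2521, h=3.7979
θ=59°:   candidates: C₊=(4.9373,4.8342) cross=34.683; C₋=(3.5114,-2.6265) cross=-34.683
θ=59°:   branch + wants cross > 0 → take C=(4.9373,4.8342) (cross=34.683)
θ=59°: ex = (C−B)/|BC| = (0.7814,0.6240); ey = (-0.6240,0.7814)
θ=59°: P = B + 1.05·ex + 2.69·ey = (0.1721,4.4716)
θ=218°: B = A + 2.00·(cos218°, sin218°) = (-1.5760, -1.2313)
θ=218°: |BD| = 11.6413
θ=218°: circle(B,5.00) ∩ circle(D,7.00): a=4.7899, h=1.4343
θ=218°:   candidates: C₊=(3.0352,0.7016) cross=16.698; C₋=(3.3387,-2.1510) cross=-16.698
θ=218°:   branch + wants cross > 0 → take C=(3.0352,0.7016) (cross=16.698)
θ=218°: ex = (C−B)/|BC| = (0.9223,0.3866); ey = (-0.3866,0.9223)
θ=218°: P = B + 1.05·ex + 2.69·ey = (-1.6476,1.6555)
θ=302°: B = A + 2.00·(cos302°, sin302°) = (1.0598, -1.6961)
θ=302°: |BD| = 9.0996
θ=302°: circle(B,5.00) ∩ circle(D,7.00): a=3.2311, h=3.8158
θ=302°:   candidates: C₊=(3.5231,2.6551) cross=34.722; C₋=(4.9455,-4.8428) cross=-34.722
θ=302°:   branch + wants cross > 0 → take C=(3.5231,2.6551) (cross=34.722)
θ=302°: ex = (C−B)/|BC| = (0.4926,0.8702); ey = (-0.8702,0.4926)
θ=302°: P = B + 1.05·ex + 2.69·ey = (-0.7638,0.5429)

θ=15°: 0.31 2.90
θ=59°: 0.17 4.47
θ=218°: -1.65 1.66
θ=302°: -0.76 0.54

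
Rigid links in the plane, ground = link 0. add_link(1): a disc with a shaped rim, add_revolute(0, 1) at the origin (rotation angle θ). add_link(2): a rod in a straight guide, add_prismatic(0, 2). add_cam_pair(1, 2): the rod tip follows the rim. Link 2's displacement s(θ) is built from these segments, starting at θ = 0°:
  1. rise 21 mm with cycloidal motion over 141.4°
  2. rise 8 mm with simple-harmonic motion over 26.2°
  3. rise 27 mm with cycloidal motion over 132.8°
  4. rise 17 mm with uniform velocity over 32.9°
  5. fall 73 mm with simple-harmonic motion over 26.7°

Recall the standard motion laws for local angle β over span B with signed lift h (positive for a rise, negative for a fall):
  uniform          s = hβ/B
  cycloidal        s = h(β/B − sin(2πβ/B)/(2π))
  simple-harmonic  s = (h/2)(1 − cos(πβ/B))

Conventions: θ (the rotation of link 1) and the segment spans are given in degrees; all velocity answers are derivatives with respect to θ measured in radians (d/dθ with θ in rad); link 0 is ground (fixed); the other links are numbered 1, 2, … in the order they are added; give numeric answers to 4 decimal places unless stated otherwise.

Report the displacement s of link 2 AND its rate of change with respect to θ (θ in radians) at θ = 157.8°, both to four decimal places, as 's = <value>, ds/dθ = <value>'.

segment 1 (0° to 141.4°, cycloidal, h = 21) is passed completely: s = 0.0000 + (21) = 21.0000
θ = 157.8° falls in segment 2 (141.4° to 167.6°, simple-harmonic, h = 8): β = 157.8 − 141.4 = 16.4°, B = 26.2°; Δs = 8/2·(1 − cos(π·0.6260)) = 5.5418; s = 21.0000 + 5.5418 = 26.5418
velocity in seg [141.4°–167.6°] (simple-harmonic), θ in radians: β = 16.4° = 0.2862 rad, B = 26.2° = 0.4573 rad; ds/dθ = (πh/(2B)) sin(πβ/B) = (π·8/(2·0.4573)) sin(π·0.6260) = 25.357417 mm/rad

s = 26.5418, ds/dθ = 25.3574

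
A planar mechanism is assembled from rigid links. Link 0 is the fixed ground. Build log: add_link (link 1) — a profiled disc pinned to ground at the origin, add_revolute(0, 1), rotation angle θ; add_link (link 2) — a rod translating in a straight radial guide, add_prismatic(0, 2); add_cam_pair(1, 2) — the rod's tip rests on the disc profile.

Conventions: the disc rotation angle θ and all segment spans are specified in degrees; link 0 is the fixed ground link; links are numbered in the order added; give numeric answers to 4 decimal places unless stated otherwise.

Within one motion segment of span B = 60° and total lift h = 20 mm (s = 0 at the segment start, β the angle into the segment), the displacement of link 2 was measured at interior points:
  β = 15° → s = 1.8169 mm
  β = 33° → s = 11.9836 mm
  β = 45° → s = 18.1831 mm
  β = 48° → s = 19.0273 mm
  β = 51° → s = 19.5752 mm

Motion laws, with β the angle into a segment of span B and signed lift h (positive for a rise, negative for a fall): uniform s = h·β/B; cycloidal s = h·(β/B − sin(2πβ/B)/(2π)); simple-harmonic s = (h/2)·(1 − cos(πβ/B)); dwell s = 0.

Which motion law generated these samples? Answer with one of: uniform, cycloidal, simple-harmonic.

candidates at β/B = r: uniform s = h·r (linear in β); cycloidal s = h·(r − sin(2πr)/(2π)); simple-harmonic s = (h/2)(1 − cos(πr))
β=15°: printed 1.8169 | uniform 5.0000, cycloidal 1.8169, simple-harmonic 2.9289
β=33°: printed 11.9836 | uniform 11.0000, cycloidal 11.9836, simple-harmonic 11.5643
β=45°: printed 18.1831 | uniform 15.0000, cycloidal 18.1831, simple-harmonic 17.0711
β=48°: printed 19.0273 | uniform 16.0000, cycloidal 19.0273, simple-harmonic 18.0902
β=51°: printed 19.5752 | uniform 17.0000, cycloidal 19.5752, simple-harmonic 18.9101
only one law matches every sample → cycloidal

cycloidal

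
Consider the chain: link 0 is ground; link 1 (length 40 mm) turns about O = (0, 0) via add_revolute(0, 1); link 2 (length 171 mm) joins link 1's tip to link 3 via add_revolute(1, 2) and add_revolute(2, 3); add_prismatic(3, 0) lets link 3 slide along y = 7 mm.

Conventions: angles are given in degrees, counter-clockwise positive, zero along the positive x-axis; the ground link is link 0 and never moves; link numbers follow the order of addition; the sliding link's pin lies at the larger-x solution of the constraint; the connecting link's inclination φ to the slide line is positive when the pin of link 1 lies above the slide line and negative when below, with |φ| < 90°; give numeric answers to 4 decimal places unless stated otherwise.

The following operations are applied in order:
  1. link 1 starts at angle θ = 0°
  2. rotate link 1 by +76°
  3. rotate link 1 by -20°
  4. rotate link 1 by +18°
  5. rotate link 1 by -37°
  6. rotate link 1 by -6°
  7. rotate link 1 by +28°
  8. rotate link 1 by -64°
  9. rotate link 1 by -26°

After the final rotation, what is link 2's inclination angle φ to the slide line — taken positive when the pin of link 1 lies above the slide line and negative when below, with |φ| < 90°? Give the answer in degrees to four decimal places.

geometry: r = 40 mm, L = 171 mm, e = 7 mm; θ starts at 0°
rotate link 1 by +76°: θ ← 0° +76° = 76°
rotate link 1 by -20°: θ ← 76° -20° = 56°
rotate link 1 by +18°: θ ← 56° +18° = 74°
rotate link 1 by -37°: θ ← 74° -37° = 37°
rotate link 1 by -6°: θ ← 37° -6° = 31°
rotate link 1 by +28°: θ ← 31° +28° = 59°
rotate link 1 by -64°: θ ← 59° -64° = -5°
rotate link 1 by -26°: θ ← -5° -26° = -31°
h = r sin θ − e = -20.601523 − 7 = -27.601523
sin φ = h / L = -27.601523 / 171 = -0.16141242
φ = arcsin(-0.16141242) = -9.288887°

-9.2889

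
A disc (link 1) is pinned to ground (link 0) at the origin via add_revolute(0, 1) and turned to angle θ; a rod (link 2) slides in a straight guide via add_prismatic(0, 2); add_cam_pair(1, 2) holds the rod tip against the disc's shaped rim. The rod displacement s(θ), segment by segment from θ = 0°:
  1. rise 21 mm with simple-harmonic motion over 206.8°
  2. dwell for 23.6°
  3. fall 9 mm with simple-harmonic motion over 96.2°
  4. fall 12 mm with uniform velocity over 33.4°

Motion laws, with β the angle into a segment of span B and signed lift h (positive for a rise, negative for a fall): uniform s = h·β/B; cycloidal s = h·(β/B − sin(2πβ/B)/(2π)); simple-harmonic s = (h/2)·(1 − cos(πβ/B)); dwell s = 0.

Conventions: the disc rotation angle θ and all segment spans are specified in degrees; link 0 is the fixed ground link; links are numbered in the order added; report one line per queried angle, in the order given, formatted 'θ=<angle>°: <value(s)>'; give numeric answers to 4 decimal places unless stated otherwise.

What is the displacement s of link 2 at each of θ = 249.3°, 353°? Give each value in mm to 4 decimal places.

segment 1 (0° to 206.8°, simple-harmonic, h = 21) is passed completely: s = 0.0000 + (21) = 21.0000
segment 2 (206.8° to 230.4°, dwell): s unchanged at 21.0000
θ = 249.3° falls in segment 3 (230.4° to 326.6°, simple-harmonic, h = -9): β = 249.3 − 230.4 = 18.9°, B = 96.2°; Δs = -9/2·(1 − cos(π·0.1965)) = -0.8303; s = 21.0000 − 0.8303 = 20.1697
segment 3 (230.4° to 326.6°, simple-harmonic, h = -9) is passed completely: s = 21.0000 + (-9) = 12.0000
θ = 353° falls in segment 4 (326.6° to 360°, uniform, h = -12): β = 353 − 326.6 = 26.4°, B = 33.4°; Δs = -12·26.4/33.4 = -9.4850; s = 12.0000 − 9.4850 = 2.5150

θ=249.3°: 20.1697
θ=353°: 2.5150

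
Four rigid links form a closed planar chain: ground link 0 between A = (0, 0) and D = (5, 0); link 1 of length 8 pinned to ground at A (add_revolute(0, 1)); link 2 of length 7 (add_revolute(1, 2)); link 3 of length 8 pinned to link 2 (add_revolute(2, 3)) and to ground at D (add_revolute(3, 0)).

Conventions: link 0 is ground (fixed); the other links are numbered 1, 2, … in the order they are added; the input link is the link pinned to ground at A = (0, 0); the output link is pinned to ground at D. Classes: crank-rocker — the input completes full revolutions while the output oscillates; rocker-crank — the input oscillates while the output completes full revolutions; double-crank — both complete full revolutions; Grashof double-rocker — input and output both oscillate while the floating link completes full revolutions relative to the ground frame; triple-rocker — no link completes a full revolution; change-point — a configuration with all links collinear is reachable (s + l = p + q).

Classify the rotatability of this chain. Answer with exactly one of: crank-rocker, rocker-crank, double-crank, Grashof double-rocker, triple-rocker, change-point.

lengths: ground=5, input=8, coupler=7, output=8
sorted: s=5 (shortest), l=8 (longest), p+q=15
s + l = 13 vs p + q = 15
s + l < p + q (Grashof) with shortest = ground link → double-crank

double-crank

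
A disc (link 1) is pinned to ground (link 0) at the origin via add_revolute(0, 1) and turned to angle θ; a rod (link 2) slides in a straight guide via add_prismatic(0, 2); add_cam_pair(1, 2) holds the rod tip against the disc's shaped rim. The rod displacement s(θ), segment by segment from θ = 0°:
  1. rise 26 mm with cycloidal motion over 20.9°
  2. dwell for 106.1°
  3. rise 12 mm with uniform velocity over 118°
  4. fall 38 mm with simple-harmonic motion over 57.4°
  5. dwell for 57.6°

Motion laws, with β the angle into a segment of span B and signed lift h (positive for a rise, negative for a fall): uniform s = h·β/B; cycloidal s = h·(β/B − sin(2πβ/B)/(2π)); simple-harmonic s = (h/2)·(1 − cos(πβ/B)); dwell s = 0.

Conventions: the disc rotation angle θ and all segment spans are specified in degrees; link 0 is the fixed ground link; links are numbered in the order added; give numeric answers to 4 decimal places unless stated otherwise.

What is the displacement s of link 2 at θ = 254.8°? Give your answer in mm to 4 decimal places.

segment 1 (0° to 20.9°, cycloidal, h = 26) is passed completely: s = 0.0000 + (26) = 26.0000
segment 2 (20.9° to 127°, dwell): s unchanged at 26.0000
segment 3 (127° to 245°, uniform, h = 12) is passed completely: s = 26.0000 + (12) = 38.0000
θ = 254.8° falls in segment 4 (245° to 302.4°, simple-harmonic, h = -38): β = 254.8 − 245 = 9.8°, B = 57.4°; Δs = -38/2·(1 − cos(π·0.1707)) = -2.6682; s = 38.0000 − 2.6682 = 35.3318

35.3318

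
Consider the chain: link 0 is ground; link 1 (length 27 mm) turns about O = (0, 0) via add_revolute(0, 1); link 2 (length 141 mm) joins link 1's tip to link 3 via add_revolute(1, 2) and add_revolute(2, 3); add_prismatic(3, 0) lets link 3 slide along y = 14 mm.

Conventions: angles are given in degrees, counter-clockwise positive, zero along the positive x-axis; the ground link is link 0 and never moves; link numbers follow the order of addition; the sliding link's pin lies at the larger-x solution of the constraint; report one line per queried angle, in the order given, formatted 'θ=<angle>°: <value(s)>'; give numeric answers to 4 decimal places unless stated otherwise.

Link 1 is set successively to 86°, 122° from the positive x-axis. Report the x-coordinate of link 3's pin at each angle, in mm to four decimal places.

geometry: r = 27 mm, L = 141 mm, e = 14 mm
θ=86°: crank pin P = (r cos θ, r sin θ) = (1.883425, 26.934229)
θ=86°: h = r sin θ − e = 26.934229 − 14 = 12.934229
θ=86°: x = r cos θ + √(L² − h²) = 1.883425 + 140.405505 = 142.288929
θ=122°: crank pin P = (r cos θ, r sin θ) = (-14.307820, 22.897299)
θ=122°: h = r sin θ − e = 22.897299 − 14 = 8.897299
θ=122°: x = r cos θ + √(L² − h²) = -14.307820 + 140.719004 = 126.411184

θ=86°: 142.2889
θ=122°: 126.4112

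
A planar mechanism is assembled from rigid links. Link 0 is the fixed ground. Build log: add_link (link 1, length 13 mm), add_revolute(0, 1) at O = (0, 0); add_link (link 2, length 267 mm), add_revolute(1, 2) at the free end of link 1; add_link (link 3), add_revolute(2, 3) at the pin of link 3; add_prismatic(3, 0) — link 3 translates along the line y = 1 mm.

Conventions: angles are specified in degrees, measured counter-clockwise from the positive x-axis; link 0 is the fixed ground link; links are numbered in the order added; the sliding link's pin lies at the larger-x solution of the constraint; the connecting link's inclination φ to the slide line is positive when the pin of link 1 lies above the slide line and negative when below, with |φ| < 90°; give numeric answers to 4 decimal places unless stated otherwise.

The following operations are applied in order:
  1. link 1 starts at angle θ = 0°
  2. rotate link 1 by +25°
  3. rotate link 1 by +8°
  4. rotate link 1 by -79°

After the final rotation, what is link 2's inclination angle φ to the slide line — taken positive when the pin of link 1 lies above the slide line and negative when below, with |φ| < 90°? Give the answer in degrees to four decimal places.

geometry: r = 13 mm, L = 267 mm, e = 1 mm; θ starts at 0°
rotate link 1 by +25°: θ ← 0° +25° = 25°
rotate link 1 by +8°: θ ← 25° +8° = 33°
rotate link 1 by -79°: θ ← 33° -79° = -46°
h = r sin θ − e = -9.351417 − 1 = -10.351417
sin φ = h / L = -10.351417 / 267 = -0.03876935
φ = arcsin(-0.03876935) = -2.221877°

-2.2219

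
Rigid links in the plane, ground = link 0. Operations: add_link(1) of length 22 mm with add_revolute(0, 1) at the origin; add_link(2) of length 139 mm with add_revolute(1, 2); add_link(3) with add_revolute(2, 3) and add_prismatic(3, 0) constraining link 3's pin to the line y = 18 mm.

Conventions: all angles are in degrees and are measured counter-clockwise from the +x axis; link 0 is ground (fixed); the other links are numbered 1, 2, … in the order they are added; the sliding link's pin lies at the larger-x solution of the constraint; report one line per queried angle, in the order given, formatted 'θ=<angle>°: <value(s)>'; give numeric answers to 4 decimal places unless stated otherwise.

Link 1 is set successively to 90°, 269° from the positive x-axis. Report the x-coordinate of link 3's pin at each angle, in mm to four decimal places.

geometry: r = 22 mm, L = 139 mm, e = 18 mm
θ=90°: crank pin P = (r cos θ, r sin θ) = (0.000000, 22.000000)
θ=90°: h = r sin θ − e = 22.000000 − 18 = 4.000000
θ=90°: x = r cos θ + √(L² − h²) = 0.000000 + 138.942434 = 138.942434
θ=269°: crank pin P = (r cos θ, r sin θ) = (-0.383953, -21.996649)
θ=269°: h = r sin θ − e = -21.996649 − 18 = -39.996649
θ=269°: x = r cos θ + √(L² − h²) = -0.383953 + 133.121253 = 132.737300

θ=90°: 138.9424
θ=269°: 132.7373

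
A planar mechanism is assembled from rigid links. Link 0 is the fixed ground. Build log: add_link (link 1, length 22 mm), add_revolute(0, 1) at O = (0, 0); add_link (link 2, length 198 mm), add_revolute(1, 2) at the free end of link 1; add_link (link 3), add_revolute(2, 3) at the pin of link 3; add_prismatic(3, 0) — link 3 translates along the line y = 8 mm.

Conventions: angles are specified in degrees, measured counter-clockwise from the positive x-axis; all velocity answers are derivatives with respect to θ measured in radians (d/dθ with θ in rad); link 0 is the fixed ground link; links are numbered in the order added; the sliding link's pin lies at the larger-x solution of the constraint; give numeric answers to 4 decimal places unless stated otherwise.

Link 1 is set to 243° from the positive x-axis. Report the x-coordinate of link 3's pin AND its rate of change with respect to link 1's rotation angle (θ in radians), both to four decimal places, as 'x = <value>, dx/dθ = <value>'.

geometry: r = 22 mm, L = 198 mm, e = 8 mm
crank pin P = (r cos θ, r sin θ) = (-9.987791, -19.602144)
h = r sin θ − e = -19.602144 − 8 = -27.602144
x = r cos θ + √(L² − h²) = -9.987791 + 196.066626 = 186.078835
dx/dθ = −r sin θ − h·r cos θ/√(L² − h²) (θ in radians; h = -27.602144) = 18.196068

x = 186.0788, dx/dθ = 18.1961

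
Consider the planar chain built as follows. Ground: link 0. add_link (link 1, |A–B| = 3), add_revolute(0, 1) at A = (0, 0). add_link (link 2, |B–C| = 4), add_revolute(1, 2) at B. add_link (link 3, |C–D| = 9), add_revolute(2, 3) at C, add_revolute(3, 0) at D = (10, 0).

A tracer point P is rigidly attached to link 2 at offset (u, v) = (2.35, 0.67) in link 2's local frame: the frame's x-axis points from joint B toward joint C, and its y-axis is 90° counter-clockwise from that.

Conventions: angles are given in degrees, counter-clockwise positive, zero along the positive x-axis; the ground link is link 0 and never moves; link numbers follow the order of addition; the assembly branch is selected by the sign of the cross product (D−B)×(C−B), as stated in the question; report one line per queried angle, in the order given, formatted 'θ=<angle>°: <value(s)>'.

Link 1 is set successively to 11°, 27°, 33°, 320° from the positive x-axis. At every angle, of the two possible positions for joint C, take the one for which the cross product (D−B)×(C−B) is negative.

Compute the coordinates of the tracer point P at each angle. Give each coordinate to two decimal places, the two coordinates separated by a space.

A=(0,0), D=(10.00,0)
θ=11°: B = A + 3.00·(cos11°, sin11°) = (2.9449, 0.5724)
θ=11°: |BD| = 7.0783
θ=11°: circle(B,4.00) ∩ circle(D,9.00): a=-1.0523, h=3.8591
θ=11°:   candidates: C₊=(2.2081,4.5040) cross=27.316; C₋=(1.5839,-3.1889) cross=-27.316
θ=11°:   branch - wants cross < 0 → take C=(1.5839,-3.1889) (cross=-27.316)
θ=11°: ex = (C−B)/|BC| = (-0.3402,-0.9403); ey = (0.9403,-0.3402)
θ=11°: P = B + 2.35·ex + 0.67·ey = (2.7753,-1.8653)
θ=27°: B = A + 3.00·(cos27°, sin27°) = (2.6730, 1.3620)
θ=27°: |BD| = 7.4525
θ=27°: circle(B,4.00) ∩ circle(D,9.00): a=-0.6347, h=3.9493
θ=27°:   candidates: C₊=(2.7707,5.3608) cross=29.432; C₋=(1.3272,-2.4048) cross=-29.432
θ=27°:   branch - wants cross < 0 → take C=(1.3272,-2.4048) (cross=-29.432)
θ=27°: ex = (C−B)/|BC| = (-0.3364,-0.9417); ey = (0.9417,-0.3364)
θ=27°: P = B + 2.35·ex + 0.67·ey = (2.5133,-1.0764)
θ=33°: B = A + 3.00·(cos33°, sin33°) = (2.5160, 1.6339)
θ=33°: |BD| = 7.6603
θ=33°: circle(B,4.00) ∩ circle(D,9.00): a=-0.4125, h=3.9787
θ=33°:   candidates: C₊=(2.9616,5.6090) cross=30.478; C₋=(1.2643,-2.1652) cross=-30.478
θ=33°:   branch - wants cross < 0 → take C=(1.2643,-2.1652) (cross=-30.478)
θ=33°: ex = (C−B)/|BC| = (-0.3129,-0.9498); ey = (0.9498,-0.3129)
θ=33°: P = B + 2.35·ex + 0.67·ey = (2.4170,-0.8077)
θ=320°: B = A + 3.00·(cos320°, sin320°) = (2.2981, -1.9284)
θ=320°: |BD| = 7.9396
θ=320°: circle(B,4.00) ∩ circle(D,9.00): a=-0.1236, h=3.9981
θ=320°:   candidates: C₊=(1.2072,1.9200) cross=31.743; C₋=(3.1493,-5.8368) cross=-31.743
θ=320°:   branch - wants cross < 0 → take C=(3.1493,-5.8368) (cross=-31.743)
θ=320°: ex = (C−B)/|BC| = (0.2128,-0.9771); ey = (0.9771,0.2128)
θ=320°: P = B + 2.35·ex + 0.67·ey = (3.4528,-4.0820)

θ=11°: 2.78 -1.87
θ=27°: 2.51 -1.08
θ=33°: 2.42 -0.81
θ=320°: 3.45 -4.08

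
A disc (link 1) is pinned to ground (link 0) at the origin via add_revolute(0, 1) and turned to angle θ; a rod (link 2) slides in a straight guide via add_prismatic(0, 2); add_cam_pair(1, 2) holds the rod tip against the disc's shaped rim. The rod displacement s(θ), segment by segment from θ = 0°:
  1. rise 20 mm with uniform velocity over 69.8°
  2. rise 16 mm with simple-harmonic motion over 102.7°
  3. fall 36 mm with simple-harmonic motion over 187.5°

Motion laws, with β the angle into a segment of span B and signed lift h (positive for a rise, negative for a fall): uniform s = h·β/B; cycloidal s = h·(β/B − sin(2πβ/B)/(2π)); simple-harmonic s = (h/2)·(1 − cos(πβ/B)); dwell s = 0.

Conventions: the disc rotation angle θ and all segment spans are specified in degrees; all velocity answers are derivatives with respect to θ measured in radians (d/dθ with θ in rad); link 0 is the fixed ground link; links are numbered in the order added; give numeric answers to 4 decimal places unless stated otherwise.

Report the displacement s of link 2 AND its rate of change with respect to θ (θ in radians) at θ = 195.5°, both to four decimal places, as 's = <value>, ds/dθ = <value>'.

segment 1 (0° to 69.8°, uniform, h = 20) is passed completely: s = 0.0000 + (20) = 20.0000
segment 2 (69.8° to 172.5°, simple-harmonic, h = 16) is passed completely: s = 20.0000 + (16) = 36.0000
θ = 195.5° falls in segment 3 (172.5° to 360°, simple-harmonic, h = -36): β = 195.5 − 172.5 = 23°, B = 187.5°; Δs = -36/2·(1 − cos(π·0.1227)) = -1.3201; s = 36.0000 − 1.3201 = 34.6799
velocity in seg [172.5°–360°] (simple-harmonic), θ in radians: β = 23° = 0.4014 rad, B = 187.5° = 3.2725 rad; ds/dθ = (πh/(2B)) sin(πβ/B) = (π·(-36)/(2·3.2725)) sin(π·0.1227) = -6.495566 mm/rad

s = 34.6799, ds/dθ = -6.4956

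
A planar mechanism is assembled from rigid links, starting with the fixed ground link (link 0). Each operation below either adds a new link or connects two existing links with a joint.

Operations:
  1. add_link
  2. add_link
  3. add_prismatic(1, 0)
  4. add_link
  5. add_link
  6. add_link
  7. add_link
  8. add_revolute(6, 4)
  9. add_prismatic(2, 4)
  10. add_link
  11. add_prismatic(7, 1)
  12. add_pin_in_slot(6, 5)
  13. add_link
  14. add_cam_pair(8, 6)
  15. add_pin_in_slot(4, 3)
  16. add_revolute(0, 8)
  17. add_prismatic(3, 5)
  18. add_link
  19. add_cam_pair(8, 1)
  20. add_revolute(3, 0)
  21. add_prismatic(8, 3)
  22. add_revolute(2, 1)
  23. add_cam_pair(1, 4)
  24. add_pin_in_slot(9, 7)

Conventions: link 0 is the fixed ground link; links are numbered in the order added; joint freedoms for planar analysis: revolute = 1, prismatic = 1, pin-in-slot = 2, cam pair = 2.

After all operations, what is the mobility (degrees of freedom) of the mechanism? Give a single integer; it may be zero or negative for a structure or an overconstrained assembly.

ground; <1,0,0>
#1 <2,0,0>
#2 <3,0,0>
P:1↔0 J1 <3,1,0>
#3 <4,1,0>
#4 <5,1,0>
#5 <6,1,0>
#6 <7,1,0>
R:6↔4 J1 <7,2,0>
P:2↔4 J1 <7,3,0>
#7 <8,3,0>
P:7↔1 J1 <8,4,0>
PS:6↔5 J2 <8,4,1>
#8 <9,4,1>
C:8↔6 J2 <9,4,2>
PS:4↔3 J2 <9,4,3>
R:0↔8 J1 <9,5,3>
P:3↔5 J1 <9,6,3>
#9 <10,6,3>
C:8↔1 J2 <10,6,4>
R:3↔0 J1 <10,7,4>
P:8↔3 J1 <10,8,4>
R:2↔1 J1 <10,9,4>
C:1↔4 J2 <10,9,5>
PS:9↔7 J2 <10,9,6>
3×9 − 2×9 − 1×6 = 3

M = 3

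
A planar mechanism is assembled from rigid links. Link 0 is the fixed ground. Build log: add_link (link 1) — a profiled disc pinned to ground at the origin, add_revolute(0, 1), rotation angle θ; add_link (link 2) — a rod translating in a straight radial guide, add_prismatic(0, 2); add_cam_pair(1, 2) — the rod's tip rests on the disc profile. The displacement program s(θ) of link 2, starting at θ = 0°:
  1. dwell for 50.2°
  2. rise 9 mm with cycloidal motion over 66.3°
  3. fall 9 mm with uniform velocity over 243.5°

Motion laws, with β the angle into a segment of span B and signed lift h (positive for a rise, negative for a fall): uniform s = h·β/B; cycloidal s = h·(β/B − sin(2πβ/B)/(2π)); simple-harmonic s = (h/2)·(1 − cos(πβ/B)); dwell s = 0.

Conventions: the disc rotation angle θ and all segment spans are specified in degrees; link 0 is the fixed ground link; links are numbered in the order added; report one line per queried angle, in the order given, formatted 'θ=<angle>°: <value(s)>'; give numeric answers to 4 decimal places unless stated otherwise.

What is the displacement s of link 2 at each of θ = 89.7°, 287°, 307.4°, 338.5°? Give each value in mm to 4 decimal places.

seg 1 [0°–50.2°] dwell: s stays 0.0000
seg 2 [50.2°–116.5°] cycloidal, h=9: θ=89.7° here. β=39.5, B=66.3. 9·(0.5958 − sin(2π·0.5958)/(2π)) = 6.1729 → s = 6.1729
seg 2 [50.2°–116.5°] cycloidal, h=9: full span → s += 9 → s = 9.0000
seg 3 [116.5°–360°] uniform, h=-9: θ=287° here. β=170.5, B=243.5. -9·170.5/243.5 = -6.3018 → s = 2.6982
seg 3 [116.5°–360°] uniform, h=-9: θ=307.4° here. β=190.9, B=243.5. -9·190.9/243.5 = -7.0559 → s = 1.9441
seg 3 [116.5°–360°] uniform, h=-9: θ=338.5° here. β=222, B=243.5. -9·222/243.5 = -8.2053 → s = 0.7947

θ=89.7°: 6.1729
θ=287°: 2.6982
θ=307.4°: 1.9441
θ=338.5°: 0.7947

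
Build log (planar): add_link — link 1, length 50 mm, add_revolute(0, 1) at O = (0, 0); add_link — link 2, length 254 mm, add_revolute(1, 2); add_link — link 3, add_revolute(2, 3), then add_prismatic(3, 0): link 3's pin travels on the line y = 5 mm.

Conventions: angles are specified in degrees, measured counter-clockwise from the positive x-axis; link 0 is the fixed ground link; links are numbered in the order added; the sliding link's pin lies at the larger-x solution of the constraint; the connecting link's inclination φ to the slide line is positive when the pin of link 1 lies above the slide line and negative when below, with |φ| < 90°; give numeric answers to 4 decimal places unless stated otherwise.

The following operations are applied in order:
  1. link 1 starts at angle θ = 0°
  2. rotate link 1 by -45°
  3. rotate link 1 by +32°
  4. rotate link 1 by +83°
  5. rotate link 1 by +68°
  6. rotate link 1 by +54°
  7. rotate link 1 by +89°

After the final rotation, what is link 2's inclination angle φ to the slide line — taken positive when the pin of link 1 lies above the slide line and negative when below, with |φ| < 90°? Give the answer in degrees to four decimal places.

geometry: r = 50 mm, L = 254 mm, e = 5 mm; θ starts at 0°
rotate link 1 by -45°: θ ← 0° -45° = -45°
rotate link 1 by +32°: θ ← -45° +32° = -13°
rotate link 1 by +83°: θ ← -13° +83° = 70°
rotate link 1 by +68°: θ ← 70° +68° = 138°
rotate link 1 by +54°: θ ← 138° +54° = 192°
rotate link 1 by +89°: θ ← 192° +89° = 281°
h = r sin θ − e = -49.081359 − 5 = -54.081359
sin φ = h / L = -54.081359 / 254 = -0.21291874
φ = arcsin(-0.21291874) = -12.293453°

-12.2935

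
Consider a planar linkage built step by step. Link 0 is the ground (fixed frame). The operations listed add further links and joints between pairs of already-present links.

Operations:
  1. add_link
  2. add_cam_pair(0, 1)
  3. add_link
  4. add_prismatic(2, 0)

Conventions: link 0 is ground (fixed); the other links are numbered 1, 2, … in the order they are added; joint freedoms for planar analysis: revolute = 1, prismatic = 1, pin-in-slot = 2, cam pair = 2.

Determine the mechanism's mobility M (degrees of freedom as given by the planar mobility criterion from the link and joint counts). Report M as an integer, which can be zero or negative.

ground; <1,0,0>
#1 <2,0,0>
C:0↔1 J2 <2,0,1>
#2 <3,0,1>
P:2↔0 J1 <3,1,1>
3×2 − 2×1 − 1×1 = 3

M = 3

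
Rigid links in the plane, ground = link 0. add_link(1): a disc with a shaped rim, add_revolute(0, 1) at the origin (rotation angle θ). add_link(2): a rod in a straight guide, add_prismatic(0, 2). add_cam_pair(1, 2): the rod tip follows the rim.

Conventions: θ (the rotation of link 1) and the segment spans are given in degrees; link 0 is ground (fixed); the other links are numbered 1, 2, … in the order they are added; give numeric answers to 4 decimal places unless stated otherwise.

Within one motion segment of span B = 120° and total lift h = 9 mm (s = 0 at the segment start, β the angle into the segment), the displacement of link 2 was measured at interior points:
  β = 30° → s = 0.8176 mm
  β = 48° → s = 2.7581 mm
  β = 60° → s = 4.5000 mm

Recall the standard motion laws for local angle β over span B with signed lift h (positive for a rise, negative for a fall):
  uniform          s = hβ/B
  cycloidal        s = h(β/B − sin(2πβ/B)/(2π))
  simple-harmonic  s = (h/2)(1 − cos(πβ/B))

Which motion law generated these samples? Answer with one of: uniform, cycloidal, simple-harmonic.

candidates at β/B = r: uniform s = h·r (linear in β); cycloidal s = h·(r − sin(2πr)/(2π)); simple-harmonic s = (h/2)(1 − cos(πr))
β=30°: printed 0.8176 | uniform 2.2500, cycloidal 0.8176, simple-harmonic 1.3180
β=48°: printed 2.7581 | uniform 3.6000, cycloidal 2.7581, simple-harmonic 3.1094
β=60°: printed 4.5000 | uniform 4.5000, cycloidal 4.5000, simple-harmonic 4.5000
only one law matches every sample → cycloidal

cycloidal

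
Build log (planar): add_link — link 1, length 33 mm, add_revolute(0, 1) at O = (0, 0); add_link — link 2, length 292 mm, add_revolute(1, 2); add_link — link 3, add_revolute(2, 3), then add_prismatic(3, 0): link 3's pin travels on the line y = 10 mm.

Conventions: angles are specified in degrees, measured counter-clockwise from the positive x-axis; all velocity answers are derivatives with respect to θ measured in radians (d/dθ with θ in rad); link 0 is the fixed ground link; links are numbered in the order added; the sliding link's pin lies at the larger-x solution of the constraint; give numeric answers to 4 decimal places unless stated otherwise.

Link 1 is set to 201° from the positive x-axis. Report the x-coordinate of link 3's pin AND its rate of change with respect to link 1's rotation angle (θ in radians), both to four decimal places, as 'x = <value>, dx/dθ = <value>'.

geometry: r = 33 mm, L = 292 mm, e = 10 mm
crank pin P = (r cos θ, r sin θ) = (-30.808154, -11.826142)
h = r sin θ − e = -11.826142 − 10 = -21.826142
x = r cos θ + √(L² − h²) = -30.808154 + 291.183137 = 260.374983
dx/dθ = −r sin θ − h·r cos θ/√(L² − h²) (θ in radians; h = -21.826142) = 9.516863

x = 260.3750, dx/dθ = 9.5169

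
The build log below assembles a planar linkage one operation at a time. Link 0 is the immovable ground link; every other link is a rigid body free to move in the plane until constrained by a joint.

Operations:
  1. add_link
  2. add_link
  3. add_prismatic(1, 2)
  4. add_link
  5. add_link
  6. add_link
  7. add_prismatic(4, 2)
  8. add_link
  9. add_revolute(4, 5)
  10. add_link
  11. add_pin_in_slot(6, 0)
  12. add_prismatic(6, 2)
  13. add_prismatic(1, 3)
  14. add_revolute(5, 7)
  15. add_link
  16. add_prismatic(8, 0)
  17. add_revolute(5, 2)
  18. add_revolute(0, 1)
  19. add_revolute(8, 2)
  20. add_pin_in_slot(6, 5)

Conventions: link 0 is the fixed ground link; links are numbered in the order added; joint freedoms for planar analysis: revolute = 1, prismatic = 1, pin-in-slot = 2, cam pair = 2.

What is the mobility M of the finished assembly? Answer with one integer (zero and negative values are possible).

(L,J1,J2)=(1,0,0); link0 fixed
link1: (2,0,0)
link2: (3,0,0)
P 1-2 [J1]: (3,1,0)
link3: (4,1,0)
link4: (5,1,0)
link5: (6,1,0)
P 4-2 [J1]: (6,2,0)
link6: (7,2,0)
R 4-5 [J1]: (7,3,0)
link7: (8,3,0)
PS 6-0 [J2]: (8,3,1)
P 6-2 [J1]: (8,4,1)
P 1-3 [J1]: (8,5,1)
R 5-7 [J1]: (8,6,1)
link8: (9,6,1)
P 8-0 [J1]: (9,7,1)
R 5-2 [J1]: (9,8,1)
R 0-1 [J1]: (9,9,1)
R 8-2 [J1]: (9,10,1)
PS 6-5 [J2]: (9,10,2)
Grübler: 3·8 − 2·10 − 2 = 2

M = 2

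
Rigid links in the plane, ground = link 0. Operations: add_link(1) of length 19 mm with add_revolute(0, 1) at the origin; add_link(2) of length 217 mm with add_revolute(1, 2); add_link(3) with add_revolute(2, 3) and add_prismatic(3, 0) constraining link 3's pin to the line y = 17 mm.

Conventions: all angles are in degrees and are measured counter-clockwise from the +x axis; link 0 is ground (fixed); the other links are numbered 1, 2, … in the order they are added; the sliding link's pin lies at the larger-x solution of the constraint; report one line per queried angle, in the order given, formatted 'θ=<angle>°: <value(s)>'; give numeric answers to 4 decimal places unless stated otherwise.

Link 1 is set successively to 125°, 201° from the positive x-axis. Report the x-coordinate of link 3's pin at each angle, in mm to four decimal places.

geometry: r = 19 mm, L = 217 mm, e = 17 mm
θ=125°: crank pin P = (r cos θ, r sin θ) = (-10.897952, 15.563889)
θ=125°: h = r sin θ − e = 15.563889 − 17 = -1.436111
θ=125°: x = r cos θ + √(L² − h²) = -10.897952 + 216.995248 = 206.097296
θ=201°: crank pin P = (r cos θ, r sin θ) = (-17.738028, -6.808991)
θ=201°: h = r sin θ − e = -6.808991 − 17 = -23.808991
θ=201°: x = r cos θ + √(L² − h²) = -17.738028 + 215.689898 = 197.951870

θ=125°: 206.0973
θ=201°: 197.9519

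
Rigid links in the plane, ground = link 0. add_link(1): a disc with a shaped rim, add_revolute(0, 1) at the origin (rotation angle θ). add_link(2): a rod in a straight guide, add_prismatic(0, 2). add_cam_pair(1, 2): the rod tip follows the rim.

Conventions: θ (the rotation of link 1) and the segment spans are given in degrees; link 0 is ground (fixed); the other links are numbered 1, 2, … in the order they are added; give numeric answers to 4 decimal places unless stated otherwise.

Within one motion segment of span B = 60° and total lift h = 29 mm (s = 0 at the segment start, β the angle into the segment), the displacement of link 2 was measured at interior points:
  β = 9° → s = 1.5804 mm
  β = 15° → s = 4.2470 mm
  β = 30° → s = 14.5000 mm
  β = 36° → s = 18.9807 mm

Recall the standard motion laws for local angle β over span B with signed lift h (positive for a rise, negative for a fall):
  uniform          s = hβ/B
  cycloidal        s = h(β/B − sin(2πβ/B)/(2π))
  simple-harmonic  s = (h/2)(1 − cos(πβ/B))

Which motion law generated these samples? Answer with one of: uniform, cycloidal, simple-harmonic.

candidates at β/B = r: uniform s = h·r (linear in β); cycloidal s = h·(r − sin(2πr)/(2π)); simple-harmonic s = (h/2)(1 − cos(πr))
β=9°: printed 1.5804 | uniform 4.3500, cycloidal 0.6160, simple-harmonic 1.5804
β=15°: printed 4.2470 | uniform 7.2500, cycloidal 2.6345, simple-harmonic 4.2470
β=30°: printed 14.5000 | uniform 14.5000, cycloidal 14.5000, simple-harmonic 14.5000
β=36°: printed 18.9807 | uniform 17.4000, cycloidal 20.1129, simple-harmonic 18.9807
only one law matches every sample → simple-harmonic

simple-harmonic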